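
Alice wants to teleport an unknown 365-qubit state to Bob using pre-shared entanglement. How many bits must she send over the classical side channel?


Quantum teleportation requires 2 classical bits per qubit teleported.
365 qubit(s) -> 2 * 365 = 730 classical bits

730


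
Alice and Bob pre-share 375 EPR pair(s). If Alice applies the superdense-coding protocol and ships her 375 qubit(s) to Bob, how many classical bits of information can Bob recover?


Superdense coding allows 2 classical bits per shared entangled pair.
375 pair(s) -> 2 * 375 = 750 classical bits

750


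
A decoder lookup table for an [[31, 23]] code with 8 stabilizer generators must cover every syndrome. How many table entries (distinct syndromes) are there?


Each stabilizer generator gives a binary (+1 or -1) measurement outcome.
With 8 independent generators:
Total syndromes = 2^8
= 256

256


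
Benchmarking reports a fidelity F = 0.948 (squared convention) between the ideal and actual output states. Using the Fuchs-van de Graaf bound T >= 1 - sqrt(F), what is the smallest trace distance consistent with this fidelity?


Fuchs-van de Graaf (squared-fidelity convention): 1 - sqrt(F) <= T <= sqrt(1 - F).
Lower bound: T >= 1 - sqrt(F)
sqrt(F) = sqrt(0.948) = 0.9737
T >= 1 - 0.9737
T >= 0.0263

0.0263


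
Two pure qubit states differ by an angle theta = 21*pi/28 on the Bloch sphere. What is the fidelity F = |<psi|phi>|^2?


For states separated by angle theta on Bloch sphere:
F = cos^2(theta/2)
theta = 21*pi/28 = 2.3562
theta/2 = 1.1781
cos(theta/2) = 0.3827
F = 0.1464

0.1464


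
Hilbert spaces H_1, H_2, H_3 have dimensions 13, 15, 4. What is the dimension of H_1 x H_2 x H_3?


dim(H_1 x H_2 x H_3) = 13 * 15 * 4
= 195 * 4
= 780

780


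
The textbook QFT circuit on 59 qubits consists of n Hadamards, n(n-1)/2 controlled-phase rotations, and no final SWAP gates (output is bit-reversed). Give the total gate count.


Hadamard gates: 59
Controlled rotations: n*(n-1)/2 = 59*58/2 = 1711
SWAP gates: 0 (omitted)
Total = 59 + 1711
= 1770

1770


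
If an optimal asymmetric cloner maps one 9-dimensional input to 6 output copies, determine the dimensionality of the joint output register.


Output space = H^(tensor 6) where dim(H) = 9
dim = 9^6
= 81 (after 2 factors)
= 729 (after 3 factors)
= 6561 (after 4 factors)
= 59049 (after 5 factors)
= 531441 (after 6 factors)
= 531441

531441


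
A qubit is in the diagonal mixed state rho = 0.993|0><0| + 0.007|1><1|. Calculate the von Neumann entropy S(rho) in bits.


S = -p*log2(p) - (1-p)*log2(1-p)
p = 0.9930, 1-p = 0.0070
= -0.9930 * log2(0.9930) - 0.0070 * log2(0.0070)
= -(-0.0101) - (-0.0501)
= 0.0602

0.0602


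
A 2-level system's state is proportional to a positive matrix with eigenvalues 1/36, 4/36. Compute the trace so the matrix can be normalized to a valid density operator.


tr(M) = sum of eigenvalues
= 1/36 + 4/36
= 5/36
= 0.1389

0.1389


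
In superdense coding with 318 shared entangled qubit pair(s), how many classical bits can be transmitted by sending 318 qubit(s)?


Superdense coding allows 2 classical bits per shared entangled pair.
318 pair(s) -> 2 * 318 = 636 classical bits

636


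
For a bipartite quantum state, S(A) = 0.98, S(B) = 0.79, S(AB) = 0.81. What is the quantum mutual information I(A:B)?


I(A:B) = S(A) + S(B) - S(AB)
= 0.98 + 0.79 - 0.81
= 0.9600

0.9600


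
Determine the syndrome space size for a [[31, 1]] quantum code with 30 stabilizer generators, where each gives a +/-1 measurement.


Each stabilizer generator gives a binary (+1 or -1) measurement outcome.
With 30 independent generators:
Total syndromes = 2^30
= 1073741824

1073741824


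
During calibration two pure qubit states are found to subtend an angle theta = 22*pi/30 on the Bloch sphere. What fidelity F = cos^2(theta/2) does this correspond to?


For states separated by angle theta on Bloch sphere:
F = cos^2(theta/2)
theta = 22*pi/30 = 2.3038
theta/2 = 1.1519
cos(theta/2) = 0.4067
F = 0.1654

0.1654


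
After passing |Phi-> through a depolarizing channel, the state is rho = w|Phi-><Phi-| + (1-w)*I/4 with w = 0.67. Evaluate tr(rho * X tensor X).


|Phi-> = (|00> - |11>)/sqrt(2)
For the pure Bell state, <X_A X_B> = -1 (Bell-state Pauli correlator).
The maximally-mixed part I/4 has tr(I/4 * P tensor P) = 0 for any traceless Pauli P.
So <X_A X_B>_rho = w * (-1) + (1 - w) * 0
= 0.67 * (-1)
= -0.6700

-0.6700


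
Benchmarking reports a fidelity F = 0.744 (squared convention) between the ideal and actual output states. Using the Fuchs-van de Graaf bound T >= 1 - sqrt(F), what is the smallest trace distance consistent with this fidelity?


Fuchs-van de Graaf (squared-fidelity convention): 1 - sqrt(F) <= T <= sqrt(1 - F).
Lower bound: T >= 1 - sqrt(F)
sqrt(F) = sqrt(0.744) = 0.8626
T >= 1 - 0.8626
T >= 0.1374

0.1374


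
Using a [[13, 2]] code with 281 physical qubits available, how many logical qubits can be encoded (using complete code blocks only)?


Each code block uses 13 physical qubits for 2 logical qubit(s).
Number of complete blocks = floor(281 / 13) = 21
Logical qubits = 21 * 2
= 42

42


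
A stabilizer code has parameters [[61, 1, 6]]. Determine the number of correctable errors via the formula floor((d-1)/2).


Code parameters: [[61, 1, 6]], distance d = 6.
Number of correctable errors = floor((d-1)/2)
= floor((6 - 1)/2)
= floor(5/2)
= 2

2


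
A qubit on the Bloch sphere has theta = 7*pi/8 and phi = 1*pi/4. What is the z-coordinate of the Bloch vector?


theta = 2.7489, phi = 0.7854
r_z = cos(theta) = -0.9239

-0.9239


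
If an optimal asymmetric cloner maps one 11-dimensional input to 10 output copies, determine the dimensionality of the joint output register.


Output space = H^(tensor 10) where dim(H) = 11
dim = 11^10
= 121 (after 2 factors)
= 1331 (after 3 factors)
= 14641 (after 4 factors)
= 161051 (after 5 factors)
= 1771561 (after 6 factors)
= 19487171 (after 7 factors)
= 214358881 (after 8 factors)
= 2357947691 (after 9 factors)
= 25937424601 (after 10 factors)
= 25937424601

25937424601


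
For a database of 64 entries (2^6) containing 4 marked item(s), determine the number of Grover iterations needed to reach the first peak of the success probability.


After j Grover iterations the success probability is P(j) = sin^2((2j+1)*theta), where sin(theta) = sqrt(k/N).
N = 2^6 = 64, k = 4
sin(theta) = sqrt(k/N) = 0.25
theta = arcsin(sqrt(k/N)) = 0.2526802551 rad
P(j) reaches its first maximum when (2j+1)*theta is as close as possible to pi/2, i.e. j = round(pi/(4*theta) - 1/2).
pi/(4*theta) - 1/2 = 2.6083
(For comparison, the common estimate pi/4 * sqrt(N/k) = 3.1416; the exact maximiser is used here.)
Optimal iterations = 3

3


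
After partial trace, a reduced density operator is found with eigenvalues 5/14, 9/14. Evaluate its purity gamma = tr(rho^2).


tr(rho^2) = sum of eigenvalues squared
= (5/14)^2 + (9/14)^2
= (25 + 81) / 196
= 106/196
= 0.5408

0.5408


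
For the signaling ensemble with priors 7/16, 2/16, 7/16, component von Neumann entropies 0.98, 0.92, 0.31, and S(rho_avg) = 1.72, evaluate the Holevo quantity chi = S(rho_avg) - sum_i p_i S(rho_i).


chi = S(rho) - sum_i p_i * S(rho_i)
Weighted entropy = 7/16 * 0.98 + 2/16 * 0.92 + 7/16 * 0.31
= 0.6794
chi = 1.72 - 0.6794
= 1.0406

1.0406


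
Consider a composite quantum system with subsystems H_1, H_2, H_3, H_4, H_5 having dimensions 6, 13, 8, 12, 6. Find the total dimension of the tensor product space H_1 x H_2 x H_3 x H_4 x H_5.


dim(H_1 x H_2 x H_3 x H_4 x H_5) = 6 * 13 * 8 * 12 * 6
= 78 * 8 * 12 * 6
= 624 * 12 * 6
= 7488 * 6
= 44928

44928


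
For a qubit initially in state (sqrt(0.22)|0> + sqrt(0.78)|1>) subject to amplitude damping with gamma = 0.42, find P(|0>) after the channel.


For amplitude damping with parameter gamma on state sqrt(a)|0> + sqrt(b)|1>:
alpha^2 = 0.22, beta^2 = 0.78
P(|0>) = alpha^2 + gamma * beta^2
= 0.22 + 0.42 * 0.78
= 0.22 + 0.3276
= 0.5476

0.5476


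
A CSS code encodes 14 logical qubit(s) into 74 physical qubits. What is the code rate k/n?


Code rate R = k/n
= 14/74
= 0.1892

0.1892


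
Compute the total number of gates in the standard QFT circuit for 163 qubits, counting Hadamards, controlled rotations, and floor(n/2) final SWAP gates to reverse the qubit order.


Hadamard gates: 163
Controlled rotations: n*(n-1)/2 = 163*162/2 = 13203
SWAP gates: floor(n/2) = floor(163/2) = 81
Total = 163 + 13203 + 81
= 13447

13447


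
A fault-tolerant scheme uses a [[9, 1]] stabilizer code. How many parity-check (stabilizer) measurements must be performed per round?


For an [[n,k]] stabilizer code:
Number of stabilizer generators = n - k
= 9 - 1
= 8

8


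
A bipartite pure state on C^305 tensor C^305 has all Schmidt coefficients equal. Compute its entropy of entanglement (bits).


For a maximally entangled state in d x d:
S = log2(d) = log2(305)
= 8.2527

8.2527


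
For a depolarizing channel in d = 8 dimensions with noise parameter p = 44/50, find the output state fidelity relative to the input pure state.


F = (1-p) + p/d
= (1 - 0.8800) + 0.8800/8
= 0.1200 + 0.1100
= 0.2300

0.2300


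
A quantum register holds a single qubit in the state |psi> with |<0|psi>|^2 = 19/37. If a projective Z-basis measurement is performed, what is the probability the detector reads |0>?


|alpha|^2 = 19/37 = 0.5135
|beta|^2 = 1 - 19/37 = 18/37 = 0.4865
P(|0>) = |alpha|^2 = 0.5135

0.5135


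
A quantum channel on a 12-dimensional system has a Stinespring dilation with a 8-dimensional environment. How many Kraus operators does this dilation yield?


Tracing out the environment in an orthonormal basis {|i>_E} gives Kraus operators K_i = <i|_E U |0>_E.
Number of Kraus operators = dim(H_env) = d_env
= 8

8


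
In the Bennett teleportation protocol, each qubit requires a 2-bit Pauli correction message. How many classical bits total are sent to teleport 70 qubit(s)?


Quantum teleportation requires 2 classical bits per qubit teleported.
70 qubit(s) -> 2 * 70 = 140 classical bits

140


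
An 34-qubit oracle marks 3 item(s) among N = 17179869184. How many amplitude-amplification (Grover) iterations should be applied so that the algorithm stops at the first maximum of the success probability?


After j Grover iterations the success probability is P(j) = sin^2((2j+1)*theta), where sin(theta) = sqrt(k/N).
N = 2^34 = 17179869184, k = 3
sin(theta) = sqrt(k/N) = 1.321449896e-05
theta = arcsin(sqrt(k/N)) = 1.321449896e-05 rad
P(j) reaches its first maximum when (2j+1)*theta is as close as possible to pi/2, i.e. j = round(pi/(4*theta) - 1/2).
pi/(4*theta) - 1/2 = 59434.0776
(For comparison, the common estimate pi/4 * sqrt(N/k) = 59434.5776; the exact maximiser is used here.)
Optimal iterations = 59434

59434


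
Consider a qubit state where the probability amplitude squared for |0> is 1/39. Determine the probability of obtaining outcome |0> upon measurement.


|alpha|^2 = 1/39 = 0.0256
|beta|^2 = 1 - 1/39 = 38/39 = 0.9744
P(|0>) = |alpha|^2 = 0.0256

0.0256


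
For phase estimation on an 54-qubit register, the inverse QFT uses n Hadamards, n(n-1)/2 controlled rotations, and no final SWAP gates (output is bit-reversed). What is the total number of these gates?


Hadamard gates: 54
Controlled rotations: n*(n-1)/2 = 54*53/2 = 1431
SWAP gates: 0 (omitted)
Total = 54 + 1431
= 1485

1485


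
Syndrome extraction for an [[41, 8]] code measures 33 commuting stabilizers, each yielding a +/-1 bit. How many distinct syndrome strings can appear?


Each stabilizer generator gives a binary (+1 or -1) measurement outcome.
With 33 independent generators:
Total syndromes = 2^33
= 8589934592

8589934592


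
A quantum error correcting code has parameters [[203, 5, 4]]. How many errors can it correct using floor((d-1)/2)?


Code parameters: [[203, 5, 4]], distance d = 4.
Number of correctable errors = floor((d-1)/2)
= floor((4 - 1)/2)
= floor(3/2)
= 1

1


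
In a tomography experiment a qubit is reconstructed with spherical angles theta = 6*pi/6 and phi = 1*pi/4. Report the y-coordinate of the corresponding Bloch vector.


theta = 3.1416, phi = 0.7854
r_y = sin(theta)*sin(phi) = 0.0000 * 0.7071
r_y = 0.0000

0.0000


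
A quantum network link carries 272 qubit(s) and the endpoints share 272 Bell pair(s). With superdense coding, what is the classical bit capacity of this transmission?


Superdense coding allows 2 classical bits per shared entangled pair.
272 pair(s) -> 2 * 272 = 544 classical bits

544


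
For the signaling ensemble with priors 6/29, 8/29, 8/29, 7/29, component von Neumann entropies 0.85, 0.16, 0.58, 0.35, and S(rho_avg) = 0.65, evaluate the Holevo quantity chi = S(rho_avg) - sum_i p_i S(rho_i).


chi = S(rho) - sum_i p_i * S(rho_i)
Weighted entropy = 6/29 * 0.85 + 8/29 * 0.16 + 8/29 * 0.58 + 7/29 * 0.35
= 0.4645
chi = 0.65 - 0.4645
= 0.1855

0.1855


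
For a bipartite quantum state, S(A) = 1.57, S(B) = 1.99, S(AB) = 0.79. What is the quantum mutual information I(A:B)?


I(A:B) = S(A) + S(B) - S(AB)
= 1.57 + 1.99 - 0.79
= 2.7700

2.7700


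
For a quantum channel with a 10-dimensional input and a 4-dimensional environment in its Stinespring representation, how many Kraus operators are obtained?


Tracing out the environment in an orthonormal basis {|i>_E} gives Kraus operators K_i = <i|_E U |0>_E.
Number of Kraus operators = dim(H_env) = d_env
= 4

4


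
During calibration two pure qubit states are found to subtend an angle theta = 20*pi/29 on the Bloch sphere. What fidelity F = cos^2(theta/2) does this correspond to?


For states separated by angle theta on Bloch sphere:
F = cos^2(theta/2)
theta = 20*pi/29 = 2.1666
theta/2 = 1.0833
cos(theta/2) = 0.4684
F = 0.2194

0.2194


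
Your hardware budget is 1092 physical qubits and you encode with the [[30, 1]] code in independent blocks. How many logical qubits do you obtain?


Each code block uses 30 physical qubits for 1 logical qubit(s).
Number of complete blocks = floor(1092 / 30) = 36
Logical qubits = 36 * 1
= 36

36


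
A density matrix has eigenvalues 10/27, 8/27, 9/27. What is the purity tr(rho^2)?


tr(rho^2) = sum of eigenvalues squared
= (10/27)^2 + (8/27)^2 + (9/27)^2
= (100 + 64 + 81) / 729
= 245/729
= 0.3361

0.3361


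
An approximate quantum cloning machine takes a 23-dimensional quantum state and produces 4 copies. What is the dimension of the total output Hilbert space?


Output space = H^(tensor 4) where dim(H) = 23
dim = 23^4
= 529 (after 2 factors)
= 12167 (after 3 factors)
= 279841 (after 4 factors)
= 279841

279841


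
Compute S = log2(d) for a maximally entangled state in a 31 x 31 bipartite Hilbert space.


For a maximally entangled state in d x d:
S = log2(d) = log2(31)
= 4.9542

4.9542


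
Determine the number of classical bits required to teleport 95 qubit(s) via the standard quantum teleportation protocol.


Quantum teleportation requires 2 classical bits per qubit teleported.
95 qubit(s) -> 2 * 95 = 190 classical bits

190


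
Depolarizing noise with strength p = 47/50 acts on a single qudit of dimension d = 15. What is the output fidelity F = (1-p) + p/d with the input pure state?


F = (1-p) + p/d
= (1 - 0.9400) + 0.9400/15
= 0.0600 + 0.0627
= 0.1227

0.1227


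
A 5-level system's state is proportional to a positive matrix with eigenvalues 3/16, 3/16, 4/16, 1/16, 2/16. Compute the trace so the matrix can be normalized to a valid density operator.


tr(M) = sum of eigenvalues
= 3/16 + 3/16 + 4/16 + 1/16 + 2/16
= 13/16
= 0.8125

0.8125


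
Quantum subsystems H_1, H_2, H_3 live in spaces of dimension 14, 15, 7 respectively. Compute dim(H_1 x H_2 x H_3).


dim(H_1 x H_2 x H_3) = 14 * 15 * 7
= 210 * 7
= 1470

1470


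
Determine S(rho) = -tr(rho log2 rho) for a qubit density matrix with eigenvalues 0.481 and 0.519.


S = -p*log2(p) - (1-p)*log2(1-p)
p = 0.4810, 1-p = 0.5190
= -0.4810 * log2(0.4810) - 0.5190 * log2(0.5190)
= -(-0.5079) - (-0.4911)
= 0.9990

0.9990


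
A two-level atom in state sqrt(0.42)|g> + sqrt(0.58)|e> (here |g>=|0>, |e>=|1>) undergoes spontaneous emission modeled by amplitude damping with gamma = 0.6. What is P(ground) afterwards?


For amplitude damping with parameter gamma on state sqrt(a)|0> + sqrt(b)|1>:
alpha^2 = 0.42, beta^2 = 0.58
P(|0>) = alpha^2 + gamma * beta^2
= 0.42 + 0.6 * 0.58
= 0.42 + 0.3480
= 0.7680

0.7680


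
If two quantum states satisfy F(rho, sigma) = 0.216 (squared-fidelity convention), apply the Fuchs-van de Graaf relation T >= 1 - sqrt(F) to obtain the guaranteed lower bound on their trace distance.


Fuchs-van de Graaf (squared-fidelity convention): 1 - sqrt(F) <= T <= sqrt(1 - F).
Lower bound: T >= 1 - sqrt(F)
sqrt(F) = sqrt(0.216) = 0.4648
T >= 1 - 0.4648
T >= 0.5352

0.5352


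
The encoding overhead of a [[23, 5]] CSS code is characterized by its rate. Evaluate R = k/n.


Code rate R = k/n
= 5/23
= 0.2174

0.2174


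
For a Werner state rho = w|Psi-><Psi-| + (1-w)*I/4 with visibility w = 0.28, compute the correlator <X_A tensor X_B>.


|Psi-> = (|01> - |10>)/sqrt(2)
For the pure Bell state, <X_A X_B> = -1 (Bell-state Pauli correlator).
The maximally-mixed part I/4 has tr(I/4 * P tensor P) = 0 for any traceless Pauli P.
So <X_A X_B>_rho = w * (-1) + (1 - w) * 0
= 0.28 * (-1)
= -0.2800

-0.2800


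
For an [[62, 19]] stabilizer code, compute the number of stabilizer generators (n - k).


For an [[n,k]] stabilizer code:
Number of stabilizer generators = n - k
= 62 - 19
= 43

43


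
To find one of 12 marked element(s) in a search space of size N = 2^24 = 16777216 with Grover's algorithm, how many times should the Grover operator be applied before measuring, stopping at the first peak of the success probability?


After j Grover iterations the success probability is P(j) = sin^2((2j+1)*theta), where sin(theta) = sqrt(k/N).
N = 2^24 = 16777216, k = 12
sin(theta) = sqrt(k/N) = 0.0008457279334
theta = arcsin(sqrt(k/N)) = 0.0008457280342 rad
P(j) reaches its first maximum when (2j+1)*theta is as close as possible to pi/2, i.e. j = round(pi/(4*theta) - 1/2).
pi/(4*theta) - 1/2 = 928.1652
(For comparison, the common estimate pi/4 * sqrt(N/k) = 928.6653; the exact maximiser is used here.)
Optimal iterations = 928

928


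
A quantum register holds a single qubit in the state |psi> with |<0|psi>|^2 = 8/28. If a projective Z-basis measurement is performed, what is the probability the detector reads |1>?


|alpha|^2 = 8/28 = 0.2857
|beta|^2 = 1 - 8/28 = 20/28 = 0.7143
P(|1>) = |beta|^2 = 0.7143

0.7143


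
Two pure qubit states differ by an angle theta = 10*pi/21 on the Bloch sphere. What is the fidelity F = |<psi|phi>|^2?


For states separated by angle theta on Bloch sphere:
F = cos^2(theta/2)
theta = 10*pi/21 = 1.4960
theta/2 = 0.7480
cos(theta/2) = 0.7331
F = 0.5374

0.5374


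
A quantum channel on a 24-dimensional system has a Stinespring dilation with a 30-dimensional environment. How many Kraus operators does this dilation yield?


Tracing out the environment in an orthonormal basis {|i>_E} gives Kraus operators K_i = <i|_E U |0>_E.
Number of Kraus operators = dim(H_env) = d_env
= 30

30


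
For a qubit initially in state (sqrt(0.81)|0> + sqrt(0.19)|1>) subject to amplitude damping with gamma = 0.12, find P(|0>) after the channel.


For amplitude damping with parameter gamma on state sqrt(a)|0> + sqrt(b)|1>:
alpha^2 = 0.81, beta^2 = 0.19
P(|0>) = alpha^2 + gamma * beta^2
= 0.81 + 0.12 * 0.19
= 0.81 + 0.0228
= 0.8328

0.8328


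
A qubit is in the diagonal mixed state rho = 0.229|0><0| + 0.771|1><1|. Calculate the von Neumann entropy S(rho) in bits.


S = -p*log2(p) - (1-p)*log2(1-p)
p = 0.2290, 1-p = 0.7710
= -0.2290 * log2(0.2290) - 0.7710 * log2(0.7710)
= -(-0.4870) - (-0.2893)
= 0.7763

0.7763


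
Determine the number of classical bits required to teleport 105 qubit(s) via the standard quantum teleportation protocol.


Quantum teleportation requires 2 classical bits per qubit teleported.
105 qubit(s) -> 2 * 105 = 210 classical bits

210


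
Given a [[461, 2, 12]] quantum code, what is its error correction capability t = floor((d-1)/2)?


Code parameters: [[461, 2, 12]], distance d = 12.
Number of correctable errors = floor((d-1)/2)
= floor((12 - 1)/2)
= floor(11/2)
= 5

5


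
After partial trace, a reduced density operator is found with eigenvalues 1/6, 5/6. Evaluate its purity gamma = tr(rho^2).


tr(rho^2) = sum of eigenvalues squared
= (1/6)^2 + (5/6)^2
= (1 + 25) / 36
= 26/36
= 0.7222

0.7222


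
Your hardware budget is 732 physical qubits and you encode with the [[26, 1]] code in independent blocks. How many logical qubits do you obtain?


Each code block uses 26 physical qubits for 1 logical qubit(s).
Number of complete blocks = floor(732 / 26) = 28
Logical qubits = 28 * 1
= 28

28


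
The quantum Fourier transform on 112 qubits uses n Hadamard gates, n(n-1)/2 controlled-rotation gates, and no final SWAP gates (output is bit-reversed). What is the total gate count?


Hadamard gates: 112
Controlled rotations: n*(n-1)/2 = 112*111/2 = 6216
SWAP gates: 0 (omitted)
Total = 112 + 6216
= 6328

6328


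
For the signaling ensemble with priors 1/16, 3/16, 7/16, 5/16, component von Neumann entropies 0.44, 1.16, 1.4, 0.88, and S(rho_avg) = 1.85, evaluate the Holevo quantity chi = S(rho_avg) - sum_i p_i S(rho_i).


chi = S(rho) - sum_i p_i * S(rho_i)
Weighted entropy = 1/16 * 0.44 + 3/16 * 1.16 + 7/16 * 1.4 + 5/16 * 0.88
= 1.1325
chi = 1.85 - 1.1325
= 0.7175

0.7175


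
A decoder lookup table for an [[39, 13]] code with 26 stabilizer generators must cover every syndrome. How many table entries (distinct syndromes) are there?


Each stabilizer generator gives a binary (+1 or -1) measurement outcome.
With 26 independent generators:
Total syndromes = 2^26
= 67108864

67108864


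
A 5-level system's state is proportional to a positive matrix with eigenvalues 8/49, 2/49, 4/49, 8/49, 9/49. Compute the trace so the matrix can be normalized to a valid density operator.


tr(M) = sum of eigenvalues
= 8/49 + 2/49 + 4/49 + 8/49 + 9/49
= 31/49
= 0.6327

0.6327


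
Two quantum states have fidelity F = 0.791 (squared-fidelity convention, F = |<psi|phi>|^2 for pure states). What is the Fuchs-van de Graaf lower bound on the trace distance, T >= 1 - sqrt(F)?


Fuchs-van de Graaf (squared-fidelity convention): 1 - sqrt(F) <= T <= sqrt(1 - F).
Lower bound: T >= 1 - sqrt(F)
sqrt(F) = sqrt(0.791) = 0.8894
T >= 1 - 0.8894
T >= 0.1106

0.1106


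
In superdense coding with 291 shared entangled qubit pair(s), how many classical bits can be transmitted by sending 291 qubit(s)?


Superdense coding allows 2 classical bits per shared entangled pair.
291 pair(s) -> 2 * 291 = 582 classical bits

582


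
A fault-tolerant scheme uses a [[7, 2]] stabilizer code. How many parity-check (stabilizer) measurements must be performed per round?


For an [[n,k]] stabilizer code:
Number of stabilizer generators = n - k
= 7 - 2
= 5

5


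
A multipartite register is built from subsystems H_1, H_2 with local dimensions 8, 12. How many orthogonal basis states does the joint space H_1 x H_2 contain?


dim(H_1 x H_2) = 8 * 12
= 96

96


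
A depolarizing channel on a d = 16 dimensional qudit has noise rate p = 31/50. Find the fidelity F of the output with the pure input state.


F = (1-p) + p/d
= (1 - 0.6200) + 0.6200/16
= 0.3800 + 0.0387
= 0.4188

0.4188


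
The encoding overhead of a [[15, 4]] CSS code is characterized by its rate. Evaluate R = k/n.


Code rate R = k/n
= 4/15
= 0.2667

0.2667


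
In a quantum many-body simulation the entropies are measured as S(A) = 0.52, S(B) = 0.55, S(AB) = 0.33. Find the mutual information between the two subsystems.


I(A:B) = S(A) + S(B) - S(AB)
= 0.52 + 0.55 - 0.33
= 0.7400

0.7400


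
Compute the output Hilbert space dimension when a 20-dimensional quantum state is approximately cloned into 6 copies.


Output space = H^(tensor 6) where dim(H) = 20
dim = 20^6
= 400 (after 2 factors)
= 8000 (after 3 factors)
= 160000 (after 4 factors)
= 3200000 (after 5 factors)
= 64000000 (after 6 factors)
= 64000000

64000000


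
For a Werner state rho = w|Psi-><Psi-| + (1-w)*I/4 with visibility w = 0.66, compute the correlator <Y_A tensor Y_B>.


|Psi-> = (|01> - |10>)/sqrt(2)
For the pure Bell state, <Y_A Y_B> = -1 (Bell-state Pauli correlator).
The maximally-mixed part I/4 has tr(I/4 * P tensor P) = 0 for any traceless Pauli P.
So <Y_A Y_B>_rho = w * (-1) + (1 - w) * 0
= 0.66 * (-1)
= -0.6600

-0.6600


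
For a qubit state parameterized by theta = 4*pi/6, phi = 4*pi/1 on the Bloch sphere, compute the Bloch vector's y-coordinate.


theta = 2.0944, phi = 12.5664
r_y = sin(theta)*sin(phi) = 0.8660 * 0.0000
r_y = 0.0000

0.0000


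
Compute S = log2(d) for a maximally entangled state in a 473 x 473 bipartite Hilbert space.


For a maximally entangled state in d x d:
S = log2(d) = log2(473)
= 8.8857

8.8857


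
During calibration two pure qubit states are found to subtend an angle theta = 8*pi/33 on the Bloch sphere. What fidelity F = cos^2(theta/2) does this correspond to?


For states separated by angle theta on Bloch sphere:
F = cos^2(theta/2)
theta = 8*pi/33 = 0.7616
theta/2 = 0.3808
cos(theta/2) = 0.9284
F = 0.8619

0.8619


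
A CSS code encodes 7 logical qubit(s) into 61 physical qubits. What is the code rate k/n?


Code rate R = k/n
= 7/61
= 0.1148

0.1148


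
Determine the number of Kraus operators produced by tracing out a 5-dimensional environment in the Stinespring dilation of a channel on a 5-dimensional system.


Tracing out the environment in an orthonormal basis {|i>_E} gives Kraus operators K_i = <i|_E U |0>_E.
Number of Kraus operators = dim(H_env) = d_env
= 5

5


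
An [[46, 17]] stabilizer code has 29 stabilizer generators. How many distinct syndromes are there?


Each stabilizer generator gives a binary (+1 or -1) measurement outcome.
With 29 independent generators:
Total syndromes = 2^29
= 536870912

536870912


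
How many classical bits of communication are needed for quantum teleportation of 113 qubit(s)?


Quantum teleportation requires 2 classical bits per qubit teleported.
113 qubit(s) -> 2 * 113 = 226 classical bits

226


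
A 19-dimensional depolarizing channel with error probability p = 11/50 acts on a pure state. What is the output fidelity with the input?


F = (1-p) + p/d
= (1 - 0.2200) + 0.2200/19
= 0.7800 + 0.0116
= 0.7916

0.7916


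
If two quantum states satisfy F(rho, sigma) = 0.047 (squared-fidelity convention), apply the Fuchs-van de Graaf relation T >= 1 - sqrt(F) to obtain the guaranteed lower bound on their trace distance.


Fuchs-van de Graaf (squared-fidelity convention): 1 - sqrt(F) <= T <= sqrt(1 - F).
Lower bound: T >= 1 - sqrt(F)
sqrt(F) = sqrt(0.047) = 0.2168
T >= 1 - 0.2168
T >= 0.7832

0.7832


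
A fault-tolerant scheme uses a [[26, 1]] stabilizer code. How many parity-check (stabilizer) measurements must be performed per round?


For an [[n,k]] stabilizer code:
Number of stabilizer generators = n - k
= 26 - 1
= 25

25


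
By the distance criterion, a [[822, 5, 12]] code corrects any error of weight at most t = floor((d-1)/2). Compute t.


Code parameters: [[822, 5, 12]], distance d = 12.
Number of correctable errors = floor((d-1)/2)
= floor((12 - 1)/2)
= floor(11/2)
= 5

5


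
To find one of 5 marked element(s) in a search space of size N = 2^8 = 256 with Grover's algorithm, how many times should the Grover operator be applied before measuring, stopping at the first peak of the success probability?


After j Grover iterations the success probability is P(j) = sin^2((2j+1)*theta), where sin(theta) = sqrt(k/N).
N = 2^8 = 256, k = 5
sin(theta) = sqrt(k/N) = 0.1397542486
theta = arcsin(sqrt(k/N)) = 0.1402132233 rad
P(j) reaches its first maximum when (2j+1)*theta is as close as possible to pi/2, i.e. j = round(pi/(4*theta) - 1/2).
pi/(4*theta) - 1/2 = 5.1015
(For comparison, the common estimate pi/4 * sqrt(N/k) = 5.6199; the exact maximiser is used here.)
Optimal iterations = 5

5


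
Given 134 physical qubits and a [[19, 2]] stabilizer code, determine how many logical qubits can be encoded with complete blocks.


Each code block uses 19 physical qubits for 2 logical qubit(s).
Number of complete blocks = floor(134 / 19) = 7
Logical qubits = 7 * 2
= 14

14


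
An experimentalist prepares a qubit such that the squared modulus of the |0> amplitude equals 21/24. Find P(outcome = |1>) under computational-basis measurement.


|alpha|^2 = 21/24 = 0.8750
|beta|^2 = 1 - 21/24 = 3/24 = 0.1250
P(|1>) = |beta|^2 = 0.1250

0.1250


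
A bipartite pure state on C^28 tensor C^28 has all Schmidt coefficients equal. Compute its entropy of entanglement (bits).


For a maximally entangled state in d x d:
S = log2(d) = log2(28)
= 4.8074

4.8074


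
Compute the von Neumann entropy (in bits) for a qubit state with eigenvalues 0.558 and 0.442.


S = -p*log2(p) - (1-p)*log2(1-p)
p = 0.5580, 1-p = 0.4420
= -0.5580 * log2(0.5580) - 0.4420 * log2(0.4420)
= -(-0.4696) - (-0.5206)
= 0.9903

0.9903


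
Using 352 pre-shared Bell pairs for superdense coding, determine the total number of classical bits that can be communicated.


Superdense coding allows 2 classical bits per shared entangled pair.
352 pair(s) -> 2 * 352 = 704 classical bits

704


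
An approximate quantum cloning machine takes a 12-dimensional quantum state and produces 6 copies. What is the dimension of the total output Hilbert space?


Output space = H^(tensor 6) where dim(H) = 12
dim = 12^6
= 144 (after 2 factors)
= 1728 (after 3 factors)
= 20736 (after 4 factors)
= 248832 (after 5 factors)
= 2985984 (after 6 factors)
= 2985984

2985984


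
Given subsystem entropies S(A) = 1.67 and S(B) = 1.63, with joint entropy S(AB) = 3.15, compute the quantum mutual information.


I(A:B) = S(A) + S(B) - S(AB)
= 1.67 + 1.63 - 3.15
= 0.1500

0.1500


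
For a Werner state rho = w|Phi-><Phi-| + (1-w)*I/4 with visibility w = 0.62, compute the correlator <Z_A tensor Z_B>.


|Phi-> = (|00> - |11>)/sqrt(2)
For the pure Bell state, <Z_A Z_B> = +1 (Bell-state Pauli correlator).
The maximally-mixed part I/4 has tr(I/4 * P tensor P) = 0 for any traceless Pauli P.
So <Z_A Z_B>_rho = w * (+1) + (1 - w) * 0
= 0.62 * (+1)
= 0.6200

0.6200


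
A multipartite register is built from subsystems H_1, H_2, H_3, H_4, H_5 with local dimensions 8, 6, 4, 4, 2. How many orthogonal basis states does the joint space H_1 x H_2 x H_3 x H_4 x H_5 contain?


dim(H_1 x H_2 x H_3 x H_4 x H_5) = 8 * 6 * 4 * 4 * 2
= 48 * 4 * 4 * 2
= 192 * 4 * 2
= 768 * 2
= 1536

1536


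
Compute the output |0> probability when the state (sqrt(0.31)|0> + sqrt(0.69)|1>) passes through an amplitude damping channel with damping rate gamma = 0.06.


For amplitude damping with parameter gamma on state sqrt(a)|0> + sqrt(b)|1>:
alpha^2 = 0.31, beta^2 = 0.69
P(|0>) = alpha^2 + gamma * beta^2
= 0.31 + 0.06 * 0.69
= 0.31 + 0.0414
= 0.3514

0.3514


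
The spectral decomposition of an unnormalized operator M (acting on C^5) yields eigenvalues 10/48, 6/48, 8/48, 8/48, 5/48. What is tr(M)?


tr(M) = sum of eigenvalues
= 10/48 + 6/48 + 8/48 + 8/48 + 5/48
= 37/48
= 0.7708

0.7708


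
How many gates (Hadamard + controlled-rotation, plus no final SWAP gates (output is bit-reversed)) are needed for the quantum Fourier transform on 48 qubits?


Hadamard gates: 48
Controlled rotations: n*(n-1)/2 = 48*47/2 = 1128
SWAP gates: 0 (omitted)
Total = 48 + 1128
= 1176

1176


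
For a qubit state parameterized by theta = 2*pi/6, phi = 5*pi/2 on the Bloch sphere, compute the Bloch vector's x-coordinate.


theta = 1.0472, phi = 7.8540
r_x = sin(theta)*cos(phi) = 0.8660 * 0.0000
r_x = 0.0000

0.0000


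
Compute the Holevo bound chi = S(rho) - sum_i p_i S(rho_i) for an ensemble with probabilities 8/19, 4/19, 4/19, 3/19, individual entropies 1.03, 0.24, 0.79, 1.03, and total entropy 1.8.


chi = S(rho) - sum_i p_i * S(rho_i)
Weighted entropy = 8/19 * 1.03 + 4/19 * 0.24 + 4/19 * 0.79 + 3/19 * 1.03
= 0.8132
chi = 1.8 - 0.8132
= 0.9868

0.9868


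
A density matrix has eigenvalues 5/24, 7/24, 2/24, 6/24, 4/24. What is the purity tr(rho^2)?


tr(rho^2) = sum of eigenvalues squared
= (5/24)^2 + (7/24)^2 + (2/24)^2 + (6/24)^2 + (4/24)^2
= (25 + 49 + 4 + 36 + 16) / 576
= 130/576
= 0.2257

0.2257


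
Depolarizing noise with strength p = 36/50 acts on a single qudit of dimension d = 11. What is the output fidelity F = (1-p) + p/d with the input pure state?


F = (1-p) + p/d
= (1 - 0.7200) + 0.7200/11
= 0.2800 + 0.0655
= 0.3455

0.3455


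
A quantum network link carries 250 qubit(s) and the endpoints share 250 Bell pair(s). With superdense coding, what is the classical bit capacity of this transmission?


Superdense coding allows 2 classical bits per shared entangled pair.
250 pair(s) -> 2 * 250 = 500 classical bits

500


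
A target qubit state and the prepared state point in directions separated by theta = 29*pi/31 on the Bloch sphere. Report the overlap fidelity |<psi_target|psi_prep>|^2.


For states separated by angle theta on Bloch sphere:
F = cos^2(theta/2)
theta = 29*pi/31 = 2.9389
theta/2 = 1.4695
cos(theta/2) = 0.1012
F = 0.0102

0.0102


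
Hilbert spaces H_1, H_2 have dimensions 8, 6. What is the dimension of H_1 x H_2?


dim(H_1 x H_2) = 8 * 6
= 48

48


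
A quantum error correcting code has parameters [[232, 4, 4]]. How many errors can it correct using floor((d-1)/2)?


Code parameters: [[232, 4, 4]], distance d = 4.
Number of correctable errors = floor((d-1)/2)
= floor((4 - 1)/2)
= floor(3/2)
= 1

1


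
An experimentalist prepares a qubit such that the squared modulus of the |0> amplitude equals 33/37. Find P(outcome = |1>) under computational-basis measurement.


|alpha|^2 = 33/37 = 0.8919
|beta|^2 = 1 - 33/37 = 4/37 = 0.1081
P(|1>) = |beta|^2 = 0.1081

0.1081


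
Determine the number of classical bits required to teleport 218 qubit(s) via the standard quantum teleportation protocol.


Quantum teleportation requires 2 classical bits per qubit teleported.
218 qubit(s) -> 2 * 218 = 436 classical bits

436


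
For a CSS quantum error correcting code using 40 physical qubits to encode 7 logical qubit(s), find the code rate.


Code rate R = k/n
= 7/40
= 0.1750

0.1750


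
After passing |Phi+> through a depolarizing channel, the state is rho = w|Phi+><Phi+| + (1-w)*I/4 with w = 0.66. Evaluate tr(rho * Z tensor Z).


|Phi+> = (|00> + |11>)/sqrt(2)
For the pure Bell state, <Z_A Z_B> = +1 (Bell-state Pauli correlator).
The maximally-mixed part I/4 has tr(I/4 * P tensor P) = 0 for any traceless Pauli P.
So <Z_A Z_B>_rho = w * (+1) + (1 - w) * 0
= 0.66 * (+1)
= 0.6600

0.6600


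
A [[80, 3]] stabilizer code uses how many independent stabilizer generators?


For an [[n,k]] stabilizer code:
Number of stabilizer generators = n - k
= 80 - 3
= 77

77


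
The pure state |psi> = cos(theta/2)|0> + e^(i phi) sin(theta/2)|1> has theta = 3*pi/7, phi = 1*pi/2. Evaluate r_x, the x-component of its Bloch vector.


theta = 1.3464, phi = 1.5708
r_x = sin(theta)*cos(phi) = 0.9749 * 0.0000
r_x = 0.0000

0.0000


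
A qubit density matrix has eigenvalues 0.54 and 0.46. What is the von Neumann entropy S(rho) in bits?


S = -p*log2(p) - (1-p)*log2(1-p)
p = 0.5400, 1-p = 0.4600
= -0.5400 * log2(0.5400) - 0.4600 * log2(0.4600)
= -(-0.4800) - (-0.5153)
= 0.9954

0.9954


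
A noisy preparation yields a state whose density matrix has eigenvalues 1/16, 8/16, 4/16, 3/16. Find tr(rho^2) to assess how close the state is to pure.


tr(rho^2) = sum of eigenvalues squared
= (1/16)^2 + (8/16)^2 + (4/16)^2 + (3/16)^2
= (1 + 64 + 16 + 9) / 256
= 90/256
= 0.3516

0.3516


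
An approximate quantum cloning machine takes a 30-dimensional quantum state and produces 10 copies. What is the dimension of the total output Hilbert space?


Output space = H^(tensor 10) where dim(H) = 30
dim = 30^10
= 900 (after 2 factors)
= 27000 (after 3 factors)
= 810000 (after 4 factors)
= 24300000 (after 5 factors)
= 729000000 (after 6 factors)
= 21870000000 (after 7 factors)
= 656100000000 (after 8 factors)
= 19683000000000 (after 9 factors)
= 590490000000000 (after 10 factors)
= 590490000000000

590490000000000


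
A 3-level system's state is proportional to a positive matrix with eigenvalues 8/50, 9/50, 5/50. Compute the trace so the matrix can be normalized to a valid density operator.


tr(M) = sum of eigenvalues
= 8/50 + 9/50 + 5/50
= 22/50
= 0.4400

0.4400


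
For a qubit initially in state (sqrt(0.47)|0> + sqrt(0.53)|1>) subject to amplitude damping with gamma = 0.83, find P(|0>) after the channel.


For amplitude damping with parameter gamma on state sqrt(a)|0> + sqrt(b)|1>:
alpha^2 = 0.47, beta^2 = 0.53
P(|0>) = alpha^2 + gamma * beta^2
= 0.47 + 0.83 * 0.53
= 0.47 + 0.4399
= 0.9099

0.9099


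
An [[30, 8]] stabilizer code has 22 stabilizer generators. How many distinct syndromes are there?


Each stabilizer generator gives a binary (+1 or -1) measurement outcome.
With 22 independent generators:
Total syndromes = 2^22
= 4194304

4194304


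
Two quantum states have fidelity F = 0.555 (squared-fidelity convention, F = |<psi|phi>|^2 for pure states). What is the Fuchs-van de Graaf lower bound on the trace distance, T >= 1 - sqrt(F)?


Fuchs-van de Graaf (squared-fidelity convention): 1 - sqrt(F) <= T <= sqrt(1 - F).
Lower bound: T >= 1 - sqrt(F)
sqrt(F) = sqrt(0.555) = 0.7450
T >= 1 - 0.7450
T >= 0.2550

0.2550


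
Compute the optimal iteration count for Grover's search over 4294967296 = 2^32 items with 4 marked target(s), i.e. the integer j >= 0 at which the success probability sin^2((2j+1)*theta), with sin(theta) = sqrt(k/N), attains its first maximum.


After j Grover iterations the success probability is P(j) = sin^2((2j+1)*theta), where sin(theta) = sqrt(k/N).
N = 2^32 = 4294967296, k = 4
sin(theta) = sqrt(k/N) = 3.051757812e-05
theta = arcsin(sqrt(k/N)) = 3.051757813e-05 rad
P(j) reaches its first maximum when (2j+1)*theta is as close as possible to pi/2, i.e. j = round(pi/(4*theta) - 1/2).
pi/(4*theta) - 1/2 = 25735.4270
(For comparison, the common estimate pi/4 * sqrt(N/k) = 25735.9270; the exact maximiser is used here.)
Optimal iterations = 25735

25735


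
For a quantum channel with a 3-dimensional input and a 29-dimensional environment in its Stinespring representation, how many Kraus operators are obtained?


Tracing out the environment in an orthonormal basis {|i>_E} gives Kraus operators K_i = <i|_E U |0>_E.
Number of Kraus operators = dim(H_env) = d_env
= 29

29


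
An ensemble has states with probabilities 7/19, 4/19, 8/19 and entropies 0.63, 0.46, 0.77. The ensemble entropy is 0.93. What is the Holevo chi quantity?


chi = S(rho) - sum_i p_i * S(rho_i)
Weighted entropy = 7/19 * 0.63 + 4/19 * 0.46 + 8/19 * 0.77
= 0.6532
chi = 0.93 - 0.6532
= 0.2768

0.2768


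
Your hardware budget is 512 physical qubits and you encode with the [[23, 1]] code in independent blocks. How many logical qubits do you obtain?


Each code block uses 23 physical qubits for 1 logical qubit(s).
Number of complete blocks = floor(512 / 23) = 22
Logical qubits = 22 * 1
= 22

22


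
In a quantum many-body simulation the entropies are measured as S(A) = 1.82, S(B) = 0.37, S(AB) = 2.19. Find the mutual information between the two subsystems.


I(A:B) = S(A) + S(B) - S(AB)
= 1.82 + 0.37 - 2.19
= 0.0000

0.0000


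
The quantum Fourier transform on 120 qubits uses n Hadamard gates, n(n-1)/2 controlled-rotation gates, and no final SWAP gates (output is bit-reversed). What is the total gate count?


Hadamard gates: 120
Controlled rotations: n*(n-1)/2 = 120*119/2 = 7140
SWAP gates: 0 (omitted)
Total = 120 + 7140
= 7260

7260
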